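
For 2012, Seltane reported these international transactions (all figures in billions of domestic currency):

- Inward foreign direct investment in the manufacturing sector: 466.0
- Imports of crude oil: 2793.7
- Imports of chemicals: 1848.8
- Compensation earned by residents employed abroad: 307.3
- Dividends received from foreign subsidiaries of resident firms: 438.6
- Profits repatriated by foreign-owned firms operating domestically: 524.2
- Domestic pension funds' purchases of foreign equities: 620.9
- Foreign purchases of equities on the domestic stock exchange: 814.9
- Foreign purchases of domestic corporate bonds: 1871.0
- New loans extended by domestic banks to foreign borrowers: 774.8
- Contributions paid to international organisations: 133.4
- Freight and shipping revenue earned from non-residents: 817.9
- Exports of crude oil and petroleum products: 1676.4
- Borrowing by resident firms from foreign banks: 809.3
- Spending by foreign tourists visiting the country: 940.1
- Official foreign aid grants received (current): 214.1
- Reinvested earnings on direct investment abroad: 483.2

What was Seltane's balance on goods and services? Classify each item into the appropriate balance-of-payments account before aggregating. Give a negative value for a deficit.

-1208.1

Goods: -1848.8 - 2793.7 + 1676.4 = -2966.1
Services: 817.9 + 940.1 = 1758.0
Trade balance = -2966.1 + 1758.0 = -1208.1
(Excluded from the trade balance — financial account: inward foreign direct investment in the manufacturing sector 466.0, domestic pension funds' purchases of foreign equities 620.9, foreign purchases of equities on the domestic stock exchange 814.9, foreign purchases of domestic corporate bonds 1871.0, new loans extended by domestic banks to foreign borrowers 774.8, borrowing by resident firms from foreign banks 809.3; primary income: compensation earned by residents employed abroad 307.3, dividends received from foreign subsidiaries of resident firms 438.6, profits repatriated by foreign-owned firms operating domestically 524.2, reinvested earnings on direct investment abroad 483.2; secondary income: contributions paid to international organisations 133.4, official foreign aid grants received (current) 214.1.)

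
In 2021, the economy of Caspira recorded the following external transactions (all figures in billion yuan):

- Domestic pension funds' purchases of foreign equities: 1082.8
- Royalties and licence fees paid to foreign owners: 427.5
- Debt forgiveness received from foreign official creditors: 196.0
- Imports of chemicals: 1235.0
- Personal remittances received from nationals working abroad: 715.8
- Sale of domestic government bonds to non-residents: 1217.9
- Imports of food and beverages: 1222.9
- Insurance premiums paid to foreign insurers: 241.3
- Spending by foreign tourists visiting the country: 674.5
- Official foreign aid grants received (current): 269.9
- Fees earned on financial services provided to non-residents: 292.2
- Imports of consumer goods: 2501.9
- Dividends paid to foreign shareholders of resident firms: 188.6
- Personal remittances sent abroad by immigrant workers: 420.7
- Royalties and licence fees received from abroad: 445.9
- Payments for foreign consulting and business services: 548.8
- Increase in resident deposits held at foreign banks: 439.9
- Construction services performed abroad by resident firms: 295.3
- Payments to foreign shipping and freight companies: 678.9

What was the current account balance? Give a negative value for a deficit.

Goods: -1222.9 - 2501.9 - 1235.0 = -4959.8
Services: 295.3 - 678.9 - 241.3 + 292.2 + 674.5 - 548.8 + 445.9 - 427.5 = -188.6
Primary income: -188.6
Secondary income: -420.7 + 269.9 + 715.8 = 565.0
Current account = (-4959.8) + (-188.6) + (-188.6) + 565.0 = -4772.0
(Excluded from the current account — financial account: domestic pension funds' purchases of foreign equities 1082.8, sale of domestic government bonds to non-residents 1217.9, increase in resident deposits held at foreign banks 439.9; capital account: debt forgiveness received from foreign official creditors 196.0.)

-4772.0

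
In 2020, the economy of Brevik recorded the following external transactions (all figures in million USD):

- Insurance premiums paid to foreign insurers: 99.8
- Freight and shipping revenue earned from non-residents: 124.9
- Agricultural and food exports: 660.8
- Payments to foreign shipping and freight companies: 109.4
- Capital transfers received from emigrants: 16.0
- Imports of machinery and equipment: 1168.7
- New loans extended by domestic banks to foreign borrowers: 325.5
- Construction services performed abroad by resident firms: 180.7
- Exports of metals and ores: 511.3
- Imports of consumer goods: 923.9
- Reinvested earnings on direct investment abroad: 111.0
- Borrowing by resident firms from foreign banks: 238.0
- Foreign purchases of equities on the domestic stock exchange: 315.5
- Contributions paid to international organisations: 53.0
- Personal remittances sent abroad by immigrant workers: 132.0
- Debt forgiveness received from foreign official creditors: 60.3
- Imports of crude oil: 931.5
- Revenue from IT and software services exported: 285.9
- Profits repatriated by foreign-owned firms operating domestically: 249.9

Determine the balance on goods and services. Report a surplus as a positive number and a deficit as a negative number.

-1469.7

Goods: 511.3 - 1168.7 + 660.8 - 923.9 - 931.5 = -1852.0
Services: -109.4 + 180.7 - 99.8 + 285.9 + 124.9 = 382.3
Trade balance = -1852.0 + 382.3 = -1469.7
(Excluded from the trade balance — capital account: capital transfers received from emigrants 16.0, debt forgiveness received from foreign official creditors 60.3; financial account: new loans extended by domestic banks to foreign borrowers 325.5, borrowing by resident firms from foreign banks 238.0, foreign purchases of equities on the domestic stock exchange 315.5; primary income: reinvested earnings on direct investment abroad 111.0, profits repatriated by foreign-owned firms operating domestically 249.9; secondary income: contributions paid to international organisations 53.0, personal remittances sent abroad by immigrant workers 132.0.)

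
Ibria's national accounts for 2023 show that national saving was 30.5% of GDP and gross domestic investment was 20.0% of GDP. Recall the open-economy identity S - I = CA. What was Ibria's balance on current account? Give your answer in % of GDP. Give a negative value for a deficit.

S - I = CA (net lending to the rest of the world).
CA = S - I = 30.5 - 20.0 = 10.5

10.5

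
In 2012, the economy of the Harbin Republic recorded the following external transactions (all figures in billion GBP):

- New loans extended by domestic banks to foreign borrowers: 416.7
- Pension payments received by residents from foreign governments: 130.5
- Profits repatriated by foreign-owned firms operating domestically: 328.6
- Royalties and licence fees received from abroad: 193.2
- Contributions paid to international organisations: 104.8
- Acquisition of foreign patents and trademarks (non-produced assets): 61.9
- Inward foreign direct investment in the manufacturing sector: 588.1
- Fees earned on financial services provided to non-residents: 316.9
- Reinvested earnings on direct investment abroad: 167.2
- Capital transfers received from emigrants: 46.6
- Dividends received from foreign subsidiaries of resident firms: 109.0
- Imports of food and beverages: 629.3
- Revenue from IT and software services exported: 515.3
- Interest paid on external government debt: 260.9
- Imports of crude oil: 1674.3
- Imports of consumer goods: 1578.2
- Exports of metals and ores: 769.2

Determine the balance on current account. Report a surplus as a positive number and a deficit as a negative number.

Goods: -629.3 - 1578.2 - 1674.3 + 769.2 = -3112.6
Services: 193.2 + 316.9 + 515.3 = 1025.4
Primary income: 167.2 - 328.6 + 109.0 - 260.9 = -313.3
Secondary income: -104.8 + 130.5 = 25.7
Current account = (-3112.6) + 1025.4 + (-313.3) + 25.7 = -2374.8
(Excluded from the current account — financial account: new loans extended by domestic banks to foreign borrowers 416.7, inward foreign direct investment in the manufacturing sector 588.1; capital account: acquisition of foreign patents and trademarks (non-produced assets) 61.9, capital transfers received from emigrants 46.6.)

-2374.8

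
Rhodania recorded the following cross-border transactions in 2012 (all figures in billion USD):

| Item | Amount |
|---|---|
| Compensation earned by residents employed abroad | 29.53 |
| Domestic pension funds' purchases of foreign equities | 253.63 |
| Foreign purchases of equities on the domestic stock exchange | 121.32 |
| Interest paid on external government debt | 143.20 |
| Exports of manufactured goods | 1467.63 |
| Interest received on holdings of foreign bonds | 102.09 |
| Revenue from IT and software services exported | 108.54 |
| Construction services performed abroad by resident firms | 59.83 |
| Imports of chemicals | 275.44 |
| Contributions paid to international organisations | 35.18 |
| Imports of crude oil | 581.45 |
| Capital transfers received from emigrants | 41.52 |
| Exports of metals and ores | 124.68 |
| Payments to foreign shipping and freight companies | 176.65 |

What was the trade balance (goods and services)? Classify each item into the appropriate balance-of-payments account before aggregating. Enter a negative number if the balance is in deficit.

Goods: 1467.63 + 124.68 - 581.45 - 275.44 = 735.42
Services: 59.83 - 176.65 + 108.54 = -8.28
Trade balance = 735.42 + (-8.28) = 727.14
(Excluded from the trade balance — primary income: compensation earned by residents employed abroad 29.53, interest paid on external government debt 143.20, interest received on holdings of foreign bonds 102.09; financial account: domestic pension funds' purchases of foreign equities 253.63, foreign purchases of equities on the domestic stock exchange 121.32; secondary income: contributions paid to international organisations 35.18; capital account: capital transfers received from emigrants 41.52.)

727.14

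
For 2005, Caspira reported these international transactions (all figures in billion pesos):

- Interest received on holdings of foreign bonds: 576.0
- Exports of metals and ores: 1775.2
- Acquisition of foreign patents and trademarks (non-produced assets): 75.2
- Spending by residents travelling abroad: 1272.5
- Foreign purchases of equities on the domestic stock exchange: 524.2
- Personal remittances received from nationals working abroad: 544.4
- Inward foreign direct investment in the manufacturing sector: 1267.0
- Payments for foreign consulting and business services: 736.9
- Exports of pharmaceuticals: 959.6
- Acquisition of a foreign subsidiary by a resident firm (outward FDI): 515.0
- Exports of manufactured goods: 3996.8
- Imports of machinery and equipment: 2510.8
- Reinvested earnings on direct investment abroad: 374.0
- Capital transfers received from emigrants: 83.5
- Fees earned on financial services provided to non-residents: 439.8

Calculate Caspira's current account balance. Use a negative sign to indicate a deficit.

4145.6

Goods: 959.6 - 2510.8 + 1775.2 + 3996.8 = 4220.8
Services: 439.8 - 1272.5 - 736.9 = -1569.6
Primary income: 576.0 + 374.0 = 950.0
Secondary income: 544.4
Current account = 4220.8 + (-1569.6) + 950.0 + 544.4 = 4145.6
(Excluded from the current account — capital account: acquisition of foreign patents and trademarks (non-produced assets) 75.2, capital transfers received from emigrants 83.5; financial account: foreign purchases of equities on the domestic stock exchange 524.2, inward foreign direct investment in the manufacturing sector 1267.0, acquisition of a foreign subsidiary by a resident firm (outward FDI) 515.0.)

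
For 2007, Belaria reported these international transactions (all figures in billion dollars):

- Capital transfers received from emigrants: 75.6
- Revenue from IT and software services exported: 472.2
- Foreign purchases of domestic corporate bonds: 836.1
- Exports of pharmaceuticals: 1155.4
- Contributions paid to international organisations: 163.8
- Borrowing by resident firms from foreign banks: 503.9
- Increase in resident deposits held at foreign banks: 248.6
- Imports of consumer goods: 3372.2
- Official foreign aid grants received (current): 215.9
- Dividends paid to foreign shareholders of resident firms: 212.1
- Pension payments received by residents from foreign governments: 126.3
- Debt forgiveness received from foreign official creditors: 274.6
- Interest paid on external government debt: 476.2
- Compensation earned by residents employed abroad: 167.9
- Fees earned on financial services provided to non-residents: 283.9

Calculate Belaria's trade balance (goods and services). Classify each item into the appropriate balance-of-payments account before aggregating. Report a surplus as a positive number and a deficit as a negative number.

Goods: -3372.2 + 1155.4 = -2216.8
Services: 472.2 + 283.9 = 756.1
Trade balance = -2216.8 + 756.1 = -1460.7
(Excluded from the trade balance — capital account: capital transfers received from emigrants 75.6, debt forgiveness received from foreign official creditors 274.6; financial account: foreign purchases of domestic corporate bonds 836.1, borrowing by resident firms from foreign banks 503.9, increase in resident deposits held at foreign banks 248.6; secondary income: contributions paid to international organisations 163.8, official foreign aid grants received (current) 215.9, pension payments received by residents from foreign governments 126.3; primary income: dividends paid to foreign shareholders of resident firms 212.1, interest paid on external government debt 476.2, compensation earned by residents employed abroad 167.9.)

-1460.7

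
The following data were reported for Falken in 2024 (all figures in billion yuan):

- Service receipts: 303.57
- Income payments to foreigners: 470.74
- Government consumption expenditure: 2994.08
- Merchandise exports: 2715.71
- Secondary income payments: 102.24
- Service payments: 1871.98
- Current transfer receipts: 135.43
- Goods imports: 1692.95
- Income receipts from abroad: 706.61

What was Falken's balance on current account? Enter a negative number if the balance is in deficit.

-276.59

Goods balance = 2715.71 - 1692.95 = 1022.76
Services balance = 303.57 - 1871.98 = -1568.41
Trade balance (goods + services) = 1022.76 + (-1568.41) = -545.65
Net primary income = 706.61 - 470.74 = 235.87
Net secondary income = 135.43 - 102.24 = 33.19
Current account = -545.65 + 235.87 + 33.19 = -276.59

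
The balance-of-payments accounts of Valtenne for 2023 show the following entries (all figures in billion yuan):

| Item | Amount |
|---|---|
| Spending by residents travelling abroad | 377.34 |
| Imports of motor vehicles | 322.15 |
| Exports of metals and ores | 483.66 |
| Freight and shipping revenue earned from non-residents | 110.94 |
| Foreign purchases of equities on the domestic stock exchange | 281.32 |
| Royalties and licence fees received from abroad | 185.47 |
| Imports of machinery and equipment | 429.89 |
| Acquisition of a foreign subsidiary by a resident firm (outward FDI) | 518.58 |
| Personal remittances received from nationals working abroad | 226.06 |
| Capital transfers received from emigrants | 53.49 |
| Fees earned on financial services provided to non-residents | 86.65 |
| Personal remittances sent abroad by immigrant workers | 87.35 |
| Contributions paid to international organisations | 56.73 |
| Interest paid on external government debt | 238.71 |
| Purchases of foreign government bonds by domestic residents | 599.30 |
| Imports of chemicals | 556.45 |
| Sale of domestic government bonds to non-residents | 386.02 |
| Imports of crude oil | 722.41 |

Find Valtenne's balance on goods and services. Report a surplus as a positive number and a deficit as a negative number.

Goods: 483.66 - 722.41 - 556.45 - 322.15 - 429.89 = -1547.24
Services: -377.34 + 110.94 + 185.47 + 86.65 = 5.72
Trade balance = -1547.24 + 5.72 = -1541.52
(Excluded from the trade balance — financial account: foreign purchases of equities on the domestic stock exchange 281.32, acquisition of a foreign subsidiary by a resident firm (outward FDI) 518.58, purchases of foreign government bonds by domestic residents 599.30, sale of domestic government bonds to non-residents 386.02; secondary income: personal remittances received from nationals working abroad 226.06, personal remittances sent abroad by immigrant workers 87.35, contributions paid to international organisations 56.73; capital account: capital transfers received from emigrants 53.49; primary income: interest paid on external government debt 238.71.)

-1541.52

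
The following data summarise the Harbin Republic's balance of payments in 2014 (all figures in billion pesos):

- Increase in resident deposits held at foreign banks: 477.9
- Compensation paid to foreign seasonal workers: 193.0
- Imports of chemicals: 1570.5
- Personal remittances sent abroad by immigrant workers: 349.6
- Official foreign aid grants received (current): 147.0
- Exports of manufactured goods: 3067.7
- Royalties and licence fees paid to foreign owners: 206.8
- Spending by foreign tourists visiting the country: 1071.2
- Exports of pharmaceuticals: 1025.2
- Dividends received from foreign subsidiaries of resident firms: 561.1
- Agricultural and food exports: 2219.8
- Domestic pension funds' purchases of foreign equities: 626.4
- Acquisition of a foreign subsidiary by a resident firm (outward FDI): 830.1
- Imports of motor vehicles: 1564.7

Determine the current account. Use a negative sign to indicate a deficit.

Goods: 3067.7 - 1564.7 + 2219.8 - 1570.5 + 1025.2 = 3177.5
Services: 1071.2 - 206.8 = 864.4
Primary income: 561.1 - 193.0 = 368.1
Secondary income: -349.6 + 147.0 = -202.6
Current account = 3177.5 + 864.4 + 368.1 + (-202.6) = 4207.4
(Excluded from the current account — financial account: increase in resident deposits held at foreign banks 477.9, domestic pension funds' purchases of foreign equities 626.4, acquisition of a foreign subsidiary by a resident firm (outward FDI) 830.1.)

4207.4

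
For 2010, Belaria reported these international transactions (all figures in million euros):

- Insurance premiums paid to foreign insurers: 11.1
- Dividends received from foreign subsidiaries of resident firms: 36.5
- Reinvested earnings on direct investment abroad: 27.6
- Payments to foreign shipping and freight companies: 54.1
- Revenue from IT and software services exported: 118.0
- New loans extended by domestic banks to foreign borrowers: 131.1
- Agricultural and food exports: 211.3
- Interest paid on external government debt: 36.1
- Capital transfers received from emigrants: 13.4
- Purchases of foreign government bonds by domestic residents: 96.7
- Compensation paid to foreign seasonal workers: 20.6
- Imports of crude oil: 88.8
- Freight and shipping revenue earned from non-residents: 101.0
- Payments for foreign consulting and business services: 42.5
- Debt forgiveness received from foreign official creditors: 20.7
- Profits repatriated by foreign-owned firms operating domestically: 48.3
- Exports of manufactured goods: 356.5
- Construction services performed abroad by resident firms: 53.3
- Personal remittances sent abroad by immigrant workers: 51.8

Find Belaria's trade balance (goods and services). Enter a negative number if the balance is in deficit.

Goods: 356.5 + 211.3 - 88.8 = 479.0
Services: 118.0 + 53.3 - 54.1 + 101.0 - 11.1 - 42.5 = 164.6
Trade balance = 479.0 + 164.6 = 643.6
(Excluded from the trade balance — primary income: dividends received from foreign subsidiaries of resident firms 36.5, reinvested earnings on direct investment abroad 27.6, interest paid on external government debt 36.1, compensation paid to foreign seasonal workers 20.6, profits repatriated by foreign-owned firms operating domestically 48.3; financial account: new loans extended by domestic banks to foreign borrowers 131.1, purchases of foreign government bonds by domestic residents 96.7; capital account: capital transfers received from emigrants 13.4, debt forgiveness received from foreign official creditors 20.7; secondary income: personal remittances sent abroad by immigrant workers 51.8.)

643.6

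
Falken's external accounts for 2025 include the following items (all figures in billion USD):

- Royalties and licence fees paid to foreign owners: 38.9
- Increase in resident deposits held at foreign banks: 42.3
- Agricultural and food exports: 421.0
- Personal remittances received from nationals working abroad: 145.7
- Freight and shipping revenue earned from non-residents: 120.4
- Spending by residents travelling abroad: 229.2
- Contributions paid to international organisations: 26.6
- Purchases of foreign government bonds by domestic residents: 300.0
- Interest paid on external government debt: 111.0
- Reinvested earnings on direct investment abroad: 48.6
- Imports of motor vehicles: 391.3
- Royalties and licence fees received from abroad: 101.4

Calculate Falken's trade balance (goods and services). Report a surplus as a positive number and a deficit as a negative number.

-16.6

Goods: 421.0 - 391.3 = 29.7
Services: 101.4 + 120.4 - 229.2 - 38.9 = -46.3
Trade balance = 29.7 + (-46.3) = -16.6
(Excluded from the trade balance — financial account: increase in resident deposits held at foreign banks 42.3, purchases of foreign government bonds by domestic residents 300.0; secondary income: personal remittances received from nationals working abroad 145.7, contributions paid to international organisations 26.6; primary income: interest paid on external government debt 111.0, reinvested earnings on direct investment abroad 48.6.)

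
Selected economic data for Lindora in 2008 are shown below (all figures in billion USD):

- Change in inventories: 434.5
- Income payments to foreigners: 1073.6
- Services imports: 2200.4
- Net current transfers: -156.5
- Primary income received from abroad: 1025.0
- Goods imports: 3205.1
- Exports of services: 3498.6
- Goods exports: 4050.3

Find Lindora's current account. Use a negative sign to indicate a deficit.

Goods balance = 4050.3 - 3205.1 = 845.2
Services balance = 3498.6 - 2200.4 = 1298.2
Trade balance (goods + services) = 845.2 + 1298.2 = 2143.4
Net primary income = 1025.0 - 1073.6 = -48.6
Net secondary income = -156.5
Current account = 2143.4 + (-48.6) + (-156.5) = 1938.3

1938.3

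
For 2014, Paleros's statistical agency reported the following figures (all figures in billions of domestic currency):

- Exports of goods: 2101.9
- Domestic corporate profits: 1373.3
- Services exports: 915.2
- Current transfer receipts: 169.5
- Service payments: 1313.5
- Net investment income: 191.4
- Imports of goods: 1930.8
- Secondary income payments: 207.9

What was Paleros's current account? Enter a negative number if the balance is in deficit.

Goods balance = 2101.9 - 1930.8 = 171.1
Services balance = 915.2 - 1313.5 = -398.3
Trade balance (goods + services) = 171.1 + (-398.3) = -227.2
Net primary income = 191.4
Net secondary income = 169.5 - 207.9 = -38.4
Current account = -227.2 + 191.4 + (-38.4) = -74.2

-74.2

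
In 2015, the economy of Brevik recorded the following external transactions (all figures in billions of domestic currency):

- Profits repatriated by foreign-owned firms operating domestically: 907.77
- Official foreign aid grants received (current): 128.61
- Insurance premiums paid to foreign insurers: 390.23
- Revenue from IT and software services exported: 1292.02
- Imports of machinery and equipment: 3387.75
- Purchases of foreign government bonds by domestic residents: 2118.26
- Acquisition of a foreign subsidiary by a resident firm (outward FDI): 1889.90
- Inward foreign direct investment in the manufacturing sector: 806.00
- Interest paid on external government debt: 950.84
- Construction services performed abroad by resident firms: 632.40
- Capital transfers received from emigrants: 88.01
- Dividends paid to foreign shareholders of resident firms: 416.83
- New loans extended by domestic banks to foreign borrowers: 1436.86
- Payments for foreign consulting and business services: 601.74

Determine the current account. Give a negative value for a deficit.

-4602.13

Goods: -3387.75
Services: 1292.02 - 601.74 + 632.40 - 390.23 = 932.45
Primary income: -950.84 - 907.77 - 416.83 = -2275.44
Secondary income: 128.61
Current account = (-3387.75) + 932.45 + (-2275.44) + 128.61 = -4602.13
(Excluded from the current account — financial account: purchases of foreign government bonds by domestic residents 2118.26, acquisition of a foreign subsidiary by a resident firm (outward FDI) 1889.90, inward foreign direct investment in the manufacturing sector 806.00, new loans extended by domestic banks to foreign borrowers 1436.86; capital account: capital transfers received from emigrants 88.01.)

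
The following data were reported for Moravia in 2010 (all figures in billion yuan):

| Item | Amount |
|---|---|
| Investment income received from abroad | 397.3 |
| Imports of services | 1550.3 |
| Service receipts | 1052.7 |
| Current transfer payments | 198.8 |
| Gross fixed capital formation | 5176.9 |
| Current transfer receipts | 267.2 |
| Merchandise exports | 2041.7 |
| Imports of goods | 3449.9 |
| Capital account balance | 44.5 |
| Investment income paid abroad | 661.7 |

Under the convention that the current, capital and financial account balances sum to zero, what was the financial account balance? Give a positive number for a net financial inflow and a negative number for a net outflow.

2057.3

Goods balance = 2041.7 - 3449.9 = -1408.2
Services balance = 1052.7 - 1550.3 = -497.6
Trade balance (goods + services) = -1408.2 + (-497.6) = -1905.8
Net primary income = 397.3 - 661.7 = -264.4
Net secondary income = 267.2 - 198.8 = 68.4
Current account = -1905.8 + (-264.4) + 68.4 = -2101.8
Financial account = -(-2101.8 + 44.5) = 2057.3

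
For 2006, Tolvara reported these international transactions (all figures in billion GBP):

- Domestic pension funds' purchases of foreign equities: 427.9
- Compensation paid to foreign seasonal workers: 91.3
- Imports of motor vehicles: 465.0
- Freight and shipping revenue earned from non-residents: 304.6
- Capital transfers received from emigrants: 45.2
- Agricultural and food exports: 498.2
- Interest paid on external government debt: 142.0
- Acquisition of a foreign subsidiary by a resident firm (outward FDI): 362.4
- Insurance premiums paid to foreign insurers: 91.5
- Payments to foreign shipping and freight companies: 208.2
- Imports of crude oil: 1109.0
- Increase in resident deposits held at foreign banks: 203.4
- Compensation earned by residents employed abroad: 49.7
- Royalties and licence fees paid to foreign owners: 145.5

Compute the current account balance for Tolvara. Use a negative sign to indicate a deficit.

-1400.0

Goods: 498.2 - 465.0 - 1109.0 = -1075.8
Services: -145.5 + 304.6 - 91.5 - 208.2 = -140.6
Primary income: 49.7 - 91.3 - 142.0 = -183.6
Current account = (-1075.8) + (-140.6) + (-183.6) = -1400.0
(Excluded from the current account — financial account: domestic pension funds' purchases of foreign equities 427.9, acquisition of a foreign subsidiary by a resident firm (outward FDI) 362.4, increase in resident deposits held at foreign banks 203.4; capital account: capital transfers received from emigrants 45.2.)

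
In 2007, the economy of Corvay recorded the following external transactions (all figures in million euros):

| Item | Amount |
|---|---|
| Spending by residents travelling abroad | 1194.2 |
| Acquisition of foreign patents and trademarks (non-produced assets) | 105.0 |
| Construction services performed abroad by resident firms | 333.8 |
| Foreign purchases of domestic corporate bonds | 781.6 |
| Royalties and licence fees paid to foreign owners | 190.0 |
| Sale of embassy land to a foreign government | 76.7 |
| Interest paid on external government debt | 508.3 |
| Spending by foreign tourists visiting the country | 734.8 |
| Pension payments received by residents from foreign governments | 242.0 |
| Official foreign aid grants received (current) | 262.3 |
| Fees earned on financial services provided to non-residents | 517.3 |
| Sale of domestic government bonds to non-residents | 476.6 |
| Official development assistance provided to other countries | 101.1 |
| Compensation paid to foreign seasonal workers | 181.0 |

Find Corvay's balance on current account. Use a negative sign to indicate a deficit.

-84.4

Services: -1194.2 + 517.3 - 190.0 + 333.8 + 734.8 = 201.7
Primary income: -508.3 - 181.0 = -689.3
Secondary income: 242.0 - 101.1 + 262.3 = 403.2
Current account = 201.7 + (-689.3) + 403.2 = -84.4
(Excluded from the current account — capital account: acquisition of foreign patents and trademarks (non-produced assets) 105.0, sale of embassy land to a foreign government 76.7; financial account: foreign purchases of domestic corporate bonds 781.6, sale of domestic government bonds to non-residents 476.6.)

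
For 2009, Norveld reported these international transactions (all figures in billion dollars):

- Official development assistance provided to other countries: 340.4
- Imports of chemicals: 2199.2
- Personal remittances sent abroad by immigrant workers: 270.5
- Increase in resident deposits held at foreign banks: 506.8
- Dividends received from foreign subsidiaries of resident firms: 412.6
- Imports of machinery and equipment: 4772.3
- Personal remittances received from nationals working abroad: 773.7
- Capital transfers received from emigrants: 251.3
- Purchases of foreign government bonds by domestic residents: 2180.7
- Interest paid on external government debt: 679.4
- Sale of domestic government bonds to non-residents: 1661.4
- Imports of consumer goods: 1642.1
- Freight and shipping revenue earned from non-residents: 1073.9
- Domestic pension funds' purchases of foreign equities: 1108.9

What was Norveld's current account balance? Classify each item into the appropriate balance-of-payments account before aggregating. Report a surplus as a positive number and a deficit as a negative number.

-7643.7

Goods: -4772.3 - 1642.1 - 2199.2 = -8613.6
Services: 1073.9
Primary income: -679.4 + 412.6 = -266.8
Secondary income: -340.4 + 773.7 - 270.5 = 162.8
Current account = (-8613.6) + 1073.9 + (-266.8) + 162.8 = -7643.7
(Excluded from the current account — financial account: increase in resident deposits held at foreign banks 506.8, purchases of foreign government bonds by domestic residents 2180.7, sale of domestic government bonds to non-residents 1661.4, domestic pension funds' purchases of foreign equities 1108.9; capital account: capital transfers received from emigrants 251.3.)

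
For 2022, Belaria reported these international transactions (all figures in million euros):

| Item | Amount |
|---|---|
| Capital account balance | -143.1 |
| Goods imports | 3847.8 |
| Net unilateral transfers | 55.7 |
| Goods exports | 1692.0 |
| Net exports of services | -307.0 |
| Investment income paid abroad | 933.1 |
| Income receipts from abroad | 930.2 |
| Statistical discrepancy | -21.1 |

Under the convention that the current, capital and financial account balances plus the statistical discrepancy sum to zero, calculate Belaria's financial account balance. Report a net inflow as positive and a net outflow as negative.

2574.2

Goods balance = 1692.0 - 3847.8 = -2155.8
Services balance = -307.0
Trade balance (goods + services) = -2155.8 + (-307.0) = -2462.8
Net primary income = 930.2 - 933.1 = -2.9
Net secondary income = 55.7
Current account = -2462.8 + (-2.9) + 55.7 = -2410.0
Financial account = -(-2410.0 + (-143.1) + (-21.1)) = 2574.2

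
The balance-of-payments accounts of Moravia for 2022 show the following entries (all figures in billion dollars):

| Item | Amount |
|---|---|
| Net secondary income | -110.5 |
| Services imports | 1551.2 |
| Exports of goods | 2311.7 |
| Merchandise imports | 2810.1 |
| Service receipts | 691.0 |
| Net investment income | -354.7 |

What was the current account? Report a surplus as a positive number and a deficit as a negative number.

-1823.8

Goods balance = 2311.7 - 2810.1 = -498.4
Services balance = 691.0 - 1551.2 = -860.2
Trade balance (goods + services) = -498.4 + (-860.2) = -1358.6
Net primary income = -354.7
Net secondary income = -110.5
Current account = -1358.6 + (-354.7) + (-110.5) = -1823.8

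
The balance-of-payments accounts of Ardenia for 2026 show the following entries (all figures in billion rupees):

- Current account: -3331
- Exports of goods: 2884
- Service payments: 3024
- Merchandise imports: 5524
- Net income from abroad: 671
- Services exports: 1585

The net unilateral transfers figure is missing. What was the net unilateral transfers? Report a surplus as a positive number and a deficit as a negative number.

Current account = goods balance + services balance + net primary income + net secondary income
Sum of the known components = -3408
Net unilateral transfers = CA - (known components) = -3331 - (-3408) = 77

77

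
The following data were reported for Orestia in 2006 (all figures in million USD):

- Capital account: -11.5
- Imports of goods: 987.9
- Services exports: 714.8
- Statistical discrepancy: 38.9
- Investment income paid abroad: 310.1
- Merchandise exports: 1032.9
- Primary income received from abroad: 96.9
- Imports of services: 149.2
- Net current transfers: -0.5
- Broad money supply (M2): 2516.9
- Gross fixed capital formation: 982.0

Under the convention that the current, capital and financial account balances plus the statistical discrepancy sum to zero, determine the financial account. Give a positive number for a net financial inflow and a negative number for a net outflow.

Goods balance = 1032.9 - 987.9 = 45.0
Services balance = 714.8 - 149.2 = 565.6
Trade balance (goods + services) = 45.0 + 565.6 = 610.6
Net primary income = 96.9 - 310.1 = -213.2
Net secondary income = -0.5
Current account = 610.6 + (-213.2) + (-0.5) = 396.9
Financial account = -(396.9 + (-11.5) + 38.9) = -424.3

-424.3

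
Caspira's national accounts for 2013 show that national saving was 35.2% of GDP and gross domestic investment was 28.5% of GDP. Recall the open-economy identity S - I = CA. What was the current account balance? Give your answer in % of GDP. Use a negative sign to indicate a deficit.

6.7

CA = S - I = 35.2 - 28.5 = 6.7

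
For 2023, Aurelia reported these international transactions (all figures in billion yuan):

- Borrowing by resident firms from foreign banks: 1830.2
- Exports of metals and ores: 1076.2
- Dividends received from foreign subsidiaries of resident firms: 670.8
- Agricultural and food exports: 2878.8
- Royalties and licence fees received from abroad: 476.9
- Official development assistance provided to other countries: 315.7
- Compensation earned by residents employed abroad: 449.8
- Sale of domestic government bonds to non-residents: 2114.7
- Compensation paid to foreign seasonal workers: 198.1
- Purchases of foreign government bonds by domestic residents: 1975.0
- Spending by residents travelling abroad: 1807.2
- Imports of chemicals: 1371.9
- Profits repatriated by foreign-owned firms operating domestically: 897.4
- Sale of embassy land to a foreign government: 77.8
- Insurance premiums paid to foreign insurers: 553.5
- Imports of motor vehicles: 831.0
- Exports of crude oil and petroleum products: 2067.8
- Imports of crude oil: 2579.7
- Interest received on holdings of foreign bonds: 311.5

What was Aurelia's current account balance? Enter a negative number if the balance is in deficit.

Goods: -1371.9 - 831.0 + 2067.8 - 2579.7 + 2878.8 + 1076.2 = 1240.2
Services: -1807.2 + 476.9 - 553.5 = -1883.8
Primary income: -897.4 + 670.8 + 311.5 - 198.1 + 449.8 = 336.6
Secondary income: -315.7
Current account = 1240.2 + (-1883.8) + 336.6 + (-315.7) = -622.7
(Excluded from the current account — financial account: borrowing by resident firms from foreign banks 1830.2, sale of domestic government bonds to non-residents 2114.7, purchases of foreign government bonds by domestic residents 1975.0; capital account: sale of embassy land to a foreign government 77.8.)

-622.7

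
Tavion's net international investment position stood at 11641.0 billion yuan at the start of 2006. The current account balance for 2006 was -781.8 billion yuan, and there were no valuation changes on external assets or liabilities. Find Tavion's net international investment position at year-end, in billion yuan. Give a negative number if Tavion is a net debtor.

10859.2

With no valuation effects, change in NIIP = current account = -781.8
End-of-year NIIP = 11641.0 + (-781.8) = 10859.2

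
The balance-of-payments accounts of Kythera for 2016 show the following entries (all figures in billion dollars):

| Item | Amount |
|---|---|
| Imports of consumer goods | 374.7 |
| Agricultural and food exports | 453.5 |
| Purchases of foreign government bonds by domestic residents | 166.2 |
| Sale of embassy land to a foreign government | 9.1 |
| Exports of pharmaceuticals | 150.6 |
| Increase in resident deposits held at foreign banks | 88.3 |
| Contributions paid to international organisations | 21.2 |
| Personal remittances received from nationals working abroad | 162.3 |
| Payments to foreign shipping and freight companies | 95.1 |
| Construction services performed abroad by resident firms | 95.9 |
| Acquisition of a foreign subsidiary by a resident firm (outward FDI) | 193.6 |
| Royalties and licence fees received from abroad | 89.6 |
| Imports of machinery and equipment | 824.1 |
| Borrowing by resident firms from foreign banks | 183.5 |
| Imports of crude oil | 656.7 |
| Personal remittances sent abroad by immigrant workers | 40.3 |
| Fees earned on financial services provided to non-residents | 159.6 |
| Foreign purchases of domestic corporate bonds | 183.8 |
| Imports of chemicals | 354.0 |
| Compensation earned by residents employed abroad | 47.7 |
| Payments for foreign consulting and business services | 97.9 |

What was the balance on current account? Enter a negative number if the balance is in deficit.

Goods: -354.0 + 453.5 + 150.6 - 656.7 - 374.7 - 824.1 = -1605.4
Services: -97.9 + 159.6 - 95.1 + 95.9 + 89.6 = 152.1
Primary income: 47.7
Secondary income: 162.3 - 21.2 - 40.3 = 100.8
Current account = (-1605.4) + 152.1 + 47.7 + 100.8 = -1304.8
(Excluded from the current account — financial account: purchases of foreign government bonds by domestic residents 166.2, increase in resident deposits held at foreign banks 88.3, acquisition of a foreign subsidiary by a resident firm (outward FDI) 193.6, borrowing by resident firms from foreign banks 183.5, foreign purchases of domestic corporate bonds 183.8; capital account: sale of embassy land to a foreign government 9.1.)

-1304.8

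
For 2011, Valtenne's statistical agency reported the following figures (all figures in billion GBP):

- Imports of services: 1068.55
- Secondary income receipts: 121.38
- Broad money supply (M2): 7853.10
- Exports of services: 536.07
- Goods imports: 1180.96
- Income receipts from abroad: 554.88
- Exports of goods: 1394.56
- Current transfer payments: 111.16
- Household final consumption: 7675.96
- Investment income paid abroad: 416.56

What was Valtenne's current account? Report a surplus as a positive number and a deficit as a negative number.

-170.34

Goods balance = 1394.56 - 1180.96 = 213.60
Services balance = 536.07 - 1068.55 = -532.48
Trade balance (goods + services) = 213.60 + (-532.48) = -318.88
Net primary income = 554.88 - 416.56 = 138.32
Net secondary income = 121.38 - 111.16 = 10.22
Current account = -318.88 + 138.32 + 10.22 = -170.34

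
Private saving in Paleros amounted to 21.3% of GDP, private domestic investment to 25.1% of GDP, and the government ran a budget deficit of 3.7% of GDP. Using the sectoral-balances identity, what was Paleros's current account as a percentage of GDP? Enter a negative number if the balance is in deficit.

-7.5

By the sectoral-balances identity, CA = (S_private - I) + (T - G).
Private balance = 21.3 - 25.1 = -3.8
Government balance (T - G) = -3.7
CA = -3.8 + (-3.7) = -7.5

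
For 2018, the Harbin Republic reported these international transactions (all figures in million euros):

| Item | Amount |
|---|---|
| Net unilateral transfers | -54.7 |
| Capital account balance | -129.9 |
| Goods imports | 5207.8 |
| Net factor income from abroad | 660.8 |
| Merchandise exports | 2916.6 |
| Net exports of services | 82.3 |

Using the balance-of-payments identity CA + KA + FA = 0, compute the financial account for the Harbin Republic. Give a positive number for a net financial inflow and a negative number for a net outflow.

Goods balance = 2916.6 - 5207.8 = -2291.2
Services balance = 82.3
Trade balance (goods + services) = -2291.2 + 82.3 = -2208.9
Net primary income = 660.8
Net secondary income = -54.7
Current account = -2208.9 + 660.8 + (-54.7) = -1602.8
Financial account = -(-1602.8 + (-129.9)) = 1732.7

1732.7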